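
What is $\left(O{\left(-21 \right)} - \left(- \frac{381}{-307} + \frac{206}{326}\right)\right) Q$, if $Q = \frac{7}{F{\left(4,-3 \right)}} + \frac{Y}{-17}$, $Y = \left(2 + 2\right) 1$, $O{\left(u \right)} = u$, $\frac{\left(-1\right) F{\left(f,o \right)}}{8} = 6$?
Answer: $\frac{355965935}{40833456} \approx 8.7175$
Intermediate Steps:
$F{\left(f,o \right)} = -48$ ($F{\left(f,o \right)} = \left(-8\right) 6 = -48$)
$Y = 4$ ($Y = 4 \cdot 1 = 4$)
$Q = - \frac{311}{816}$ ($Q = \frac{7}{-48} + \frac{4}{-17} = 7 \left(- \frac{1}{48}\right) + 4 \left(- \frac{1}{17}\right) = - \frac{7}{48} - \frac{4}{17} = - \frac{311}{816} \approx -0.38113$)
$\left(O{\left(-21 \right)} - \left(- \frac{381}{-307} + \frac{206}{326}\right)\right) Q = \left(-21 - \left(- \frac{381}{-307} + \frac{206}{326}\right)\right) \left(- \frac{311}{816}\right) = \left(-21 - \left(\left(-381\right) \left(- \frac{1}{307}\right) + 206 \cdot \frac{1}{326}\right)\right) \left(- \frac{311}{816}\right) = \left(-21 - \left(\frac{381}{307} + \frac{103}{163}\right)\right) \left(- \frac{311}{816}\right) = \left(-21 - \frac{93724}{50041}\right) \left(- \frac{311}{816}\right) = \left(- \frac{1144585}{50041}\right) \left(- \frac{311}{816}\right) = \frac{355965935}{40833456}$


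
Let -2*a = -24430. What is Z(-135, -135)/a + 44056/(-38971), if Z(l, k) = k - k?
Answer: -44056/38971 ≈ -1.1305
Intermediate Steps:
a = 12215 (a = -½*(-24430) = 12215)
Z(l, k) = 0
Z(-135, -135)/a + 44056/(-38971) = 0/12215 + 44056/(-38971) = 0*(1/12215) + 44056*(-1/38971) = 0 - 44056/38971 = -44056/38971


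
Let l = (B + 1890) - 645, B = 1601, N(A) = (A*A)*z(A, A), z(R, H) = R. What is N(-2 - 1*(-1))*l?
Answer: -2846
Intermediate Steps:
N(A) = A³ (N(A) = (A*A)*A = A²*A = A³)
l = 2846 (l = (1601 + 1890) - 645 = 3491 - 645 = 2846)
N(-2 - 1*(-1))*l = (-2 - 1*(-1))³*2846 = (-2 + 1)³*2846 = (-1)³*2846 = -1*2846 = -2846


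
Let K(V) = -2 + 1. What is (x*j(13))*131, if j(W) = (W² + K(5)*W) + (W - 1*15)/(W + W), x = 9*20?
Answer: 47796660/13 ≈ 3.6767e+6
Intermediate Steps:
K(V) = -1
x = 180
j(W) = W² - W + (-15 + W)/(2*W) (j(W) = (W² - W) + (W - 1*15)/(W + W) = (W² - W) + (W - 15)/((2*W)) = (W² - W) + (-15 + W)*(1/(2*W)) = (W² - W) + (-15 + W)/(2*W) = W² - W + (-15 + W)/(2*W))
(x*j(13))*131 = (180*(½ + 13² - 1*13 - 15/2/13))*131 = (180*(½ + 169 - 13 - 15/2*1/13))*131 = (180*(½ + 169 - 13 - 15/26))*131 = (180*(2027/13))*131 = (364860/13)*131 = 47796660/13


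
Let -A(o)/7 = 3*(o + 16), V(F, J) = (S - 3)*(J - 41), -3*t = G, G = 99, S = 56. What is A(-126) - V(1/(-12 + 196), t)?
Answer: 6232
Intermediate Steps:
t = -33 (t = -1/3*99 = -33)
V(F, J) = -2173 + 53*J (V(F, J) = (56 - 3)*(J - 41) = 53*(-41 + J) = -2173 + 53*J)
A(o) = -336 - 21*o (A(o) = -21*(o + 16) = -21*(16 + o) = -7*(48 + 3*o) = -336 - 21*o)
A(-126) - V(1/(-12 + 196), t) = (-336 - 21*(-126)) - (-2173 + 53*(-33)) = (-336 + 2646) - (-2173 - 1749) = 2310 - 1*(-3922) = 2310 + 3922 = 6232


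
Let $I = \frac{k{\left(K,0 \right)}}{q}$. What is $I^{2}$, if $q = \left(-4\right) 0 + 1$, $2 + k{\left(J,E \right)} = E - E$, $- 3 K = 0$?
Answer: $4$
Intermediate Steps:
$K = 0$ ($K = \left(- \frac{1}{3}\right) 0 = 0$)
$k{\left(J,E \right)} = -2$ ($k{\left(J,E \right)} = -2 + \left(E - E\right) = -2 + 0 = -2$)
$q = 1$ ($q = 0 + 1 = 1$)
$I = -2$ ($I = - \frac{2}{1} = \left(-2\right) 1 = -2$)
$I^{2} = \left(-2\right)^{2} = 4$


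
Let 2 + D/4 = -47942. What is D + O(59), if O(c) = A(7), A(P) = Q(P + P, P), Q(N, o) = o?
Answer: -191769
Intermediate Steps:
A(P) = P
O(c) = 7
D = -191776 (D = -8 + 4*(-47942) = -8 - 191768 = -191776)
D + O(59) = -191776 + 7 = -191769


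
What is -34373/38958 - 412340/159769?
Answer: -21555681557/6224280702 ≈ -3.4632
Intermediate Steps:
-34373/38958 - 412340/159769 = -21555681557/6224280702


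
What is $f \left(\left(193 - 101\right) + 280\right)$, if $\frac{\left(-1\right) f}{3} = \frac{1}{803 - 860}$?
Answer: $\frac{372}{19} \approx 19.579$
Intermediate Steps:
$f = \frac{1}{19}$ ($f = - \frac{3}{803 - 860} = - \frac{3}{-57} = \left(-3\right) \left(- \frac{1}{57}\right) = \frac{1}{19} \approx 0.052632$)
$f \left(\left(193 - 101\right) + 280\right) = \frac{\left(193 - 101\right) + 280}{19} = \frac{92 + 280}{19} = \frac{1}{19} \cdot 372 = \frac{372}{19}$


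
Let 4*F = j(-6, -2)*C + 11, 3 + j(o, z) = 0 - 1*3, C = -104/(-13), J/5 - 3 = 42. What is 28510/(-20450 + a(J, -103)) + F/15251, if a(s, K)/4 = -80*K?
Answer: 173876117/76316004 ≈ 2.2784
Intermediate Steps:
J = 225 (J = 15 + 5*42 = 15 + 210 = 225)
a(s, K) = -320*K (a(s, K) = 4*(-80*K) = -320*K)
C = 8 (C = -104*(-1/13) = 8)
j(o, z) = -6 (j(o, z) = -3 + (0 - 1*3) = -3 + (0 - 3) = -3 - 3 = -6)
F = -37/4 (F = (-6*8 + 11)/4 = (-48 + 11)/4 = (1/4)*(-37) = -37/4 ≈ -9.2500)
28510/(-20450 + a(J, -103)) + F/15251 = 28510/(-20450 - 320*(-103)) - 37/4/15251 = 28510/(-20450 + 32960) - 37/4*1/15251 = 28510/12510 - 37/61004 = 28510*(1/12510) - 37/61004 = 2851/1251 - 37/61004 = 173876117/76316004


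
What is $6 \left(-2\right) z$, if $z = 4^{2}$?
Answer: $-192$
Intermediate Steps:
$z = 16$
$6 \left(-2\right) z = 6 \left(-2\right) 16 = \left(-12\right) 16 = -192$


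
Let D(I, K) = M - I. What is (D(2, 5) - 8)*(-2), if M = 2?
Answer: 16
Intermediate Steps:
D(I, K) = 2 - I
(D(2, 5) - 8)*(-2) = ((2 - 1*2) - 8)*(-2) = ((2 - 2) - 8)*(-2) = (0 - 8)*(-2) = -8*(-2) = 16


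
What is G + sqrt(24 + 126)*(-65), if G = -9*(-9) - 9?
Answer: 72 - 325*sqrt(6) ≈ -724.08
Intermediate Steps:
G = 72 (G = 81 - 9 = 72)
G + sqrt(24 + 126)*(-65) = 72 + sqrt(24 + 126)*(-65) = 72 + sqrt(150)*(-65) = 72 + (5*sqrt(6))*(-65) = 72 - 325*sqrt(6)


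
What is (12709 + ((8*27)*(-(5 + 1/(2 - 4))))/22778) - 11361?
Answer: 15351886/11389 ≈ 1348.0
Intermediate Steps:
(12709 + ((8*27)*(-(5 + 1/(2 - 4))))/22778) - 11361 = (12709 + (216*(-(5 + 1/(-2))))*(1/22778)) - 11361 = (12709 + (216*(-(5 - ½)))*(1/22778)) - 11361 = (12709 + (216*(-1*9/2))*(1/22778)) - 11361 = (12709 + (216*(-9/2))*(1/22778)) - 11361 = (12709 - 972*1/22778) - 11361 = (12709 - 486/11389) - 11361 = 144742315/11389 - 11361 = 15351886/11389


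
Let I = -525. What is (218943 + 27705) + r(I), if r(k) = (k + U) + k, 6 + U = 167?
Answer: 245759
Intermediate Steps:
U = 161 (U = -6 + 167 = 161)
r(k) = 161 + 2*k (r(k) = (k + 161) + k = (161 + k) + k = 161 + 2*k)
(218943 + 27705) + r(I) = (218943 + 27705) + (161 + 2*(-525)) = 246648 + (161 - 1050) = 246648 - 889 = 245759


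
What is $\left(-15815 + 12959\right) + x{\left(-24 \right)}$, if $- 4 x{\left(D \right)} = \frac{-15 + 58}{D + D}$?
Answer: $- \frac{548309}{192} \approx -2855.8$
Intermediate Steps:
$x{\left(D \right)} = - \frac{43}{8 D}$ ($x{\left(D \right)} = - \frac{\left(-15 + 58\right) \frac{1}{D + D}}{4} = - \frac{43 \frac{1}{2 D}}{4} = - \frac{\frac{43}{2} \frac{1}{D}}{4} = - \frac{43}{8 D}$)
$\left(-15815 + 12959\right) + x{\left(-24 \right)} = \left(-15815 + 12959\right) - \frac{43}{8 \left(-24\right)} = -2856 - - \frac{43}{192} = -2856 + \frac{43}{192} = - \frac{548309}{192}$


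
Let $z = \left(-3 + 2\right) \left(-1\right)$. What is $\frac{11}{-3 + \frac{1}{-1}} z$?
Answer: $- \frac{11}{4} \approx -2.75$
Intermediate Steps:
$z = 1$ ($z = \left(-1\right) \left(-1\right) = 1$)
$\frac{11}{-3 + \frac{1}{-1}} z = \frac{11}{-3 + \frac{1}{-1}} \cdot 1 = \frac{11}{-3 - 1} \cdot 1 = \frac{11}{-4} \cdot 1 = 11 \left(- \frac{1}{4}\right) 1 = \left(- \frac{11}{4}\right) 1 = - \frac{11}{4}$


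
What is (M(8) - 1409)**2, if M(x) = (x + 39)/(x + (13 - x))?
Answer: 333792900/169 ≈ 1.9751e+6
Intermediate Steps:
M(x) = 3 + x/13 (M(x) = (39 + x)/13 = (39 + x)*(1/13) = 3 + x/13)
(M(8) - 1409)**2 = ((3 + (1/13)*8) - 1409)**2 = ((3 + 8/13) - 1409)**2 = (47/13 - 1409)**2 = (-18270/13)**2 = 333792900/169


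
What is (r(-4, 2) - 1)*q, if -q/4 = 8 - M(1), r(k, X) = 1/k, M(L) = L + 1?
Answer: 30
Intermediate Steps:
M(L) = 1 + L
r(k, X) = 1/k
q = -24 (q = -4*(8 - (1 + 1)) = -4*(8 - 1*2) = -4*(8 - 2) = -4*6 = -24)
(r(-4, 2) - 1)*q = (1/(-4) - 1)*(-24) = (-1/4 - 1)*(-24) = -5/4*(-24) = 30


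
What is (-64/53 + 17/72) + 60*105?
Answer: 24037093/3816 ≈ 6299.0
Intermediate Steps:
(-64/53 + 17/72) + 60*105 = (-64*1/53 + 17*(1/72)) + 6300 = (-64/53 + 17/72) + 6300 = -3707/3816 + 6300 = 24037093/3816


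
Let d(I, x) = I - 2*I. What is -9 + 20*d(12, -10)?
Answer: -249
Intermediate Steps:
d(I, x) = -I
-9 + 20*d(12, -10) = -9 + 20*(-1*12) = -9 + 20*(-12) = -9 - 240 = -249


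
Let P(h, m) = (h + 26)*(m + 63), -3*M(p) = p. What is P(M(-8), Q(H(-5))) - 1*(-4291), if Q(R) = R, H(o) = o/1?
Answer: 17861/3 ≈ 5953.7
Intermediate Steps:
H(o) = o (H(o) = o*1 = o)
M(p) = -p/3
P(h, m) = (26 + h)*(63 + m)
P(M(-8), Q(H(-5))) - 1*(-4291) = (1638 + 26*(-5) + 63*(-⅓*(-8)) - ⅓*(-8)*(-5)) - 1*(-4291) = (1638 - 130 + 63*(8/3) + (8/3)*(-5)) + 4291 = (1638 - 130 + 168 - 40/3) + 4291 = 4988/3 + 4291 = 17861/3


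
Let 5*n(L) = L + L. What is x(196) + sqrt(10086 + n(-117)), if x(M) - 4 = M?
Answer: 200 + 2*sqrt(62745)/5 ≈ 300.20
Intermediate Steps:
x(M) = 4 + M
n(L) = 2*L/5 (n(L) = (L + L)/5 = (2*L)/5 = 2*L/5)
x(196) + sqrt(10086 + n(-117)) = (4 + 196) + sqrt(10086 + (2/5)*(-117)) = 200 + sqrt(10086 - 234/5) = 200 + sqrt(50196/5) = 200 + 2*sqrt(62745)/5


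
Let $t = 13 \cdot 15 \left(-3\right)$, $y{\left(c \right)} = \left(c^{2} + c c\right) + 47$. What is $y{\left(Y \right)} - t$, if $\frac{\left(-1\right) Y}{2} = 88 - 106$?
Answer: $3224$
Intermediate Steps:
$Y = 36$ ($Y = - 2 \left(88 - 106\right) = \left(-2\right) \left(-18\right) = 36$)
$y{\left(c \right)} = 47 + 2 c^{2}$ ($y{\left(c \right)} = \left(c^{2} + c^{2}\right) + 47 = 2 c^{2} + 47 = 47 + 2 c^{2}$)
$t = -585$ ($t = 195 \left(-3\right) = -585$)
$y{\left(Y \right)} - t = \left(47 + 2 \cdot 36^{2}\right) - -585 = \left(47 + 2 \cdot 1296\right) + 585 = \left(47 + 2592\right) + 585 = 2639 + 585 = 3224$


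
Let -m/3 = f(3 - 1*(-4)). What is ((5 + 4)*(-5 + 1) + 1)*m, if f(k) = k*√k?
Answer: 735*√7 ≈ 1944.6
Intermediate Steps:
f(k) = k^(3/2)
m = -21*√7 (m = -3*(3 - 1*(-4))^(3/2) = -3*(3 + 4)^(3/2) = -21*√7 ≈ -55.561)
((5 + 4)*(-5 + 1) + 1)*m = ((5 + 4)*(-5 + 1) + 1)*(-21*√7) = (9*(-4) + 1)*(-21*√7) = (-36 + 1)*(-21*√7) = -(-735)*√7 = 735*√7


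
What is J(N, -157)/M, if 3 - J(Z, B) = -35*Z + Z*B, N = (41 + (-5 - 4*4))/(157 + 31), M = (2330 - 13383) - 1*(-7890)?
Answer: -1101/148661 ≈ -0.0074061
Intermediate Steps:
M = -3163 (M = -11053 + 7890 = -3163)
N = 5/47 (N = (41 + (-5 - 16))/188 = (41 - 21)*(1/188) = 20*(1/188) = 5/47 ≈ 0.10638)
J(Z, B) = 3 + 35*Z - B*Z (J(Z, B) = 3 - (-35*Z + Z*B) = 3 - (-35*Z + B*Z) = 3 + (35*Z - B*Z) = 3 + 35*Z - B*Z)
J(N, -157)/M = (3 + 35*(5/47) - 1*(-157)*5/47)/(-3163) = (3 + 175/47 + 785/47)*(-1/3163) = (1101/47)*(-1/3163) = -1101/148661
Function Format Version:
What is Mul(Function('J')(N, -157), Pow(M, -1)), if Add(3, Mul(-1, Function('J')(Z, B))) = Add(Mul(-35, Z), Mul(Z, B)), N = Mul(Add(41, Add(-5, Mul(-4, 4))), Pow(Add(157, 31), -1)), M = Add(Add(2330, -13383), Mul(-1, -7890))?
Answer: Rational(-1101, 148661) ≈ -0.0074061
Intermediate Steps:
M = -3163 (M = Add(-11053, 7890) = -3163)
N = Rational(5, 47) (N = Mul(Add(41, Add(-5, -16)), Pow(188, -1)) = Mul(Add(41, -21), Rational(1, 188)) = Mul(20, Rational(1, 188)) = Rational(5, 47) ≈ 0.10638)
Function('J')(Z, B) = Add(3, Mul(35, Z), Mul(-1, B, Z)) (Function('J')(Z, B) = Add(3, Mul(-1, Add(Mul(-35, Z), Mul(Z, B)))) = Add(3, Mul(-1, Add(Mul(-35, Z), Mul(B, Z)))) = Add(3, Add(Mul(35, Z), Mul(-1, B, Z))) = Add(3, Mul(35, Z), Mul(-1, B, Z)))
Mul(Function('J')(N, -157), Pow(M, -1)) = Mul(Add(3, Mul(35, Rational(5, 47)), Mul(-1, -157, Rational(5, 47))), Pow(-3163, -1)) = Mul(Add(3, Rational(175, 47), Rational(785, 47)), Rational(-1, 3163)) = Mul(Rational(1101, 47), Rational(-1, 3163)) = Rational(-1101, 148661)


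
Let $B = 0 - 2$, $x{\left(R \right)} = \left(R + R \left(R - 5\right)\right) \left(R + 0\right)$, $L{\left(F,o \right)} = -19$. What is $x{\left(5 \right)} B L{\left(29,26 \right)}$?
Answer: $950$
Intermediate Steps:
$x{\left(R \right)} = R \left(R + R \left(-5 + R\right)\right)$ ($x{\left(R \right)} = \left(R + R \left(-5 + R\right)\right) R = R \left(R + R \left(-5 + R\right)\right)$)
$B = -2$ ($B = 0 - 2 = -2$)
$x{\left(5 \right)} B L{\left(29,26 \right)} = 5^{2} \left(-4 + 5\right) \left(-2\right) \left(-19\right) = 25 \cdot 1 \left(-2\right) \left(-19\right) = 25 \left(-2\right) \left(-19\right) = \left(-50\right) \left(-19\right) = 950$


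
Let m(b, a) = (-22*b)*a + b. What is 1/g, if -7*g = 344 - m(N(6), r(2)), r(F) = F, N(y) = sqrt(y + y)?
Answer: -14/559 + 7*sqrt(3)/1118 ≈ -0.014200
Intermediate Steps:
N(y) = sqrt(2)*sqrt(y) (N(y) = sqrt(2*y) = sqrt(2)*sqrt(y))
m(b, a) = b - 22*a*b (m(b, a) = -22*a*b + b = b - 22*a*b)
g = -344/7 - 86*sqrt(3)/7 (g = -(344 - sqrt(2)*sqrt(6)*(1 - 22*2))/7 = -(344 - 2*sqrt(3)*(1 - 44))/7 = -(344 - 2*sqrt(3)*(-43))/7 = -(344 - (-86)*sqrt(3))/7 = -(344 + 86*sqrt(3))/7 = -344/7 - 86*sqrt(3)/7 ≈ -70.422)
1/g = 1/(-344/7 - 86*sqrt(3)/7)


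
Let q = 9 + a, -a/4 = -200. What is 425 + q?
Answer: 1234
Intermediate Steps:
a = 800 (a = -4*(-200) = 800)
q = 809 (q = 9 + 800 = 809)
425 + q = 425 + 809 = 1234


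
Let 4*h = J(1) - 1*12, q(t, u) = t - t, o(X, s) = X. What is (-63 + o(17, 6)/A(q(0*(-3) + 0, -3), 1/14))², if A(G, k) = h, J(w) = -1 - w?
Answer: 225625/49 ≈ 4604.6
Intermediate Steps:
q(t, u) = 0
h = -7/2 (h = ((-1 - 1*1) - 1*12)/4 = ((-1 - 1) - 12)/4 = (-2 - 12)/4 = (¼)*(-14) = -7/2 ≈ -3.5000)
A(G, k) = -7/2
(-63 + o(17, 6)/A(q(0*(-3) + 0, -3), 1/14))² = (-63 + 17/(-7/2))² = (-63 + 17*(-2/7))² = (-63 - 34/7)² = (-475/7)² = 225625/49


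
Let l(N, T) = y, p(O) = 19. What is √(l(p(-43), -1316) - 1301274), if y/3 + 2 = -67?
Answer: 3*I*√144609 ≈ 1140.8*I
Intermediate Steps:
y = -207 (y = -6 + 3*(-67) = -6 - 201 = -207)
l(N, T) = -207
√(l(p(-43), -1316) - 1301274) = √(-207 - 1301274) = √(-1301481) = 3*I*√144609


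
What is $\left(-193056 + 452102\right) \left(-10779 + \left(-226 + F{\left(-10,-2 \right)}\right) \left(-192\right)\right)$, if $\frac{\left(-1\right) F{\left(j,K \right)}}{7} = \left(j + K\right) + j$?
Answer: $788795070$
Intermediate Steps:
$F{\left(j,K \right)} = - 14 j - 7 K$ ($F{\left(j,K \right)} = - 7 \left(\left(j + K\right) + j\right) = - 7 \left(\left(K + j\right) + j\right) = - 7 \left(K + 2 j\right) = - 14 j - 7 K$)
$\left(-193056 + 452102\right) \left(-10779 + \left(-226 + F{\left(-10,-2 \right)}\right) \left(-192\right)\right) = \left(-193056 + 452102\right) \left(-10779 + \left(-226 - -154\right) \left(-192\right)\right) = 259046 \left(-10779 + \left(-226 + \left(140 + 14\right)\right) \left(-192\right)\right) = 259046 \left(-10779 + \left(-226 + 154\right) \left(-192\right)\right) = 259046 \left(-10779 - -13824\right) = 259046 \left(-10779 + 13824\right) = 259046 \cdot 3045 = 788795070$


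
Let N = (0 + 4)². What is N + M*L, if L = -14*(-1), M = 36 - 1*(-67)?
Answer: 1458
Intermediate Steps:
M = 103 (M = 36 + 67 = 103)
N = 16 (N = 4² = 16)
L = 14
N + M*L = 16 + 103*14 = 16 + 1442 = 1458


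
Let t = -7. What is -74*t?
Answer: 518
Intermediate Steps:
-74*t = -74*(-7) = 518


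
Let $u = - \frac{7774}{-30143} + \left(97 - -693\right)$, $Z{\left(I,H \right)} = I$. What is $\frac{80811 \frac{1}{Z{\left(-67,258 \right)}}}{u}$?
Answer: $- \frac{811961991}{531996616} \approx -1.5263$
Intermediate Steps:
$u = \frac{23820744}{30143}$ ($u = \left(-7774\right) \left(- \frac{1}{30143}\right) + \left(97 + 693\right) = \frac{7774}{30143} + 790 = \frac{23820744}{30143} \approx 790.26$)
$\frac{80811 \frac{1}{Z{\left(-67,258 \right)}}}{u} = \frac{80811 \frac{1}{-67}}{\frac{23820744}{30143}} = 80811 \left(- \frac{1}{67}\right) \frac{30143}{23820744} = \left(- \frac{80811}{67}\right) \frac{30143}{23820744} = - \frac{811961991}{531996616}$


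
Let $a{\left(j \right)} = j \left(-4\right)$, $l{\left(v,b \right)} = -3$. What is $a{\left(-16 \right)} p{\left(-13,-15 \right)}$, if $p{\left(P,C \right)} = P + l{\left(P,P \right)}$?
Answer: $-1024$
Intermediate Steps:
$a{\left(j \right)} = - 4 j$
$p{\left(P,C \right)} = -3 + P$ ($p{\left(P,C \right)} = P - 3 = -3 + P$)
$a{\left(-16 \right)} p{\left(-13,-15 \right)} = \left(-4\right) \left(-16\right) \left(-3 - 13\right) = 64 \left(-16\right) = -1024$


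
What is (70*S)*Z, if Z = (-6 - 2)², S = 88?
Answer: 394240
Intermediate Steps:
Z = 64 (Z = (-8)² = 64)
(70*S)*Z = (70*88)*64 = 6160*64 = 394240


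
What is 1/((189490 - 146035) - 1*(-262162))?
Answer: 1/305617 ≈ 3.2721e-6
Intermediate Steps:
1/((189490 - 146035) - 1*(-262162)) = 1/(43455 + 262162) = 1/305617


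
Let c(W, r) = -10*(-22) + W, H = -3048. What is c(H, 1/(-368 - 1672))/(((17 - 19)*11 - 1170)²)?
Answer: -707/355216 ≈ -0.0019903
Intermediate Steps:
c(W, r) = 220 + W
c(H, 1/(-368 - 1672))/(((17 - 19)*11 - 1170)²) = (220 - 3048)/(((17 - 19)*11 - 1170)²) = -2828/(-2*11 - 1170)² = -2828/(-22 - 1170)² = -2828/((-1192)²) = -2828/1420864 = -2828*1/1420864 = -707/355216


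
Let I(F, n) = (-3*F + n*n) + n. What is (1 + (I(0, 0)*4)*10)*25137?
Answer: 25137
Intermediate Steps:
I(F, n) = n + n**2 - 3*F (I(F, n) = (-3*F + n**2) + n = (n**2 - 3*F) + n = n + n**2 - 3*F)
(1 + (I(0, 0)*4)*10)*25137 = (1 + ((0 + 0**2 - 3*0)*4)*10)*25137 = (1 + ((0 + 0 + 0)*4)*10)*25137 = (1 + (0*4)*10)*25137 = (1 + 0*10)*25137 = (1 + 0)*25137 = 1*25137 = 25137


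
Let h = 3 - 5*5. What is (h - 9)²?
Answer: 961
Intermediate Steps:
h = -22 (h = 3 - 25 = -22)
(h - 9)² = (-22 - 9)² = (-31)² = 961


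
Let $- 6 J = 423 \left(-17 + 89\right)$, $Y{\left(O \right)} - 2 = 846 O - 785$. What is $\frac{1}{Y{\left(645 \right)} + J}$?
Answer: $\frac{1}{539811} \approx 1.8525 \cdot 10^{-6}$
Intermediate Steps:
$Y{\left(O \right)} = -783 + 846 O$ ($Y{\left(O \right)} = 2 + \left(846 O - 785\right) = 2 + \left(-785 + 846 O\right) = -783 + 846 O$)
$J = -5076$ ($J = - \frac{423 \left(-17 + 89\right)}{6} = - \frac{423 \cdot 72}{6} = \left(- \frac{1}{6}\right) 30456 = -5076$)
$\frac{1}{Y{\left(645 \right)} + J} = \frac{1}{\left(-783 + 846 \cdot 645\right) - 5076} = \frac{1}{\left(-783 + 545670\right) - 5076} = \frac{1}{544887 - 5076} = \frac{1}{539811}$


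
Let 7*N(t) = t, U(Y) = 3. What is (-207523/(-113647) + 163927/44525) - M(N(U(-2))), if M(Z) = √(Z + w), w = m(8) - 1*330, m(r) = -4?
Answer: 27869773344/5060132675 - I*√16345/7 ≈ 5.5077 - 18.264*I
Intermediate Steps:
w = -334 (w = -4 - 1*330 = -4 - 330 = -334)
N(t) = t/7
M(Z) = √(-334 + Z) (M(Z) = √(Z - 334) = √(-334 + Z))
(-207523/(-113647) + 163927/44525) - M(N(U(-2))) = (-207523/(-113647) + 163927/44525) - √(-334 + (⅐)*3) = (-207523*(-1/113647) + 163927*(1/44525)) - √(-334 + 3/7) = (207523/113647 + 163927/44525) - √(-2335/7) = 27869773344/5060132675 - I*√16345/7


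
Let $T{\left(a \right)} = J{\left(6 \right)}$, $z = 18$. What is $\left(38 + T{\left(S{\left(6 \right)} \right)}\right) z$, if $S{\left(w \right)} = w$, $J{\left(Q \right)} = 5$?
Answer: $774$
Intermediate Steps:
$T{\left(a \right)} = 5$
$\left(38 + T{\left(S{\left(6 \right)} \right)}\right) z = \left(38 + 5\right) 18 = 43 \cdot 18 = 774$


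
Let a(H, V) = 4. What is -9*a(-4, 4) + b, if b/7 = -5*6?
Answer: -246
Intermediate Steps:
b = -210 (b = 7*(-5*6) = 7*(-30) = -210)
-9*a(-4, 4) + b = -9*4 - 210 = -36 - 210 = -246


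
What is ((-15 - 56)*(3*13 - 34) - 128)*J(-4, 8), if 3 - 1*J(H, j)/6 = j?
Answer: 14490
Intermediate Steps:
J(H, j) = 18 - 6*j
((-15 - 56)*(3*13 - 34) - 128)*J(-4, 8) = ((-15 - 56)*(3*13 - 34) - 128)*(18 - 6*8) = (-71*(39 - 34) - 128)*(18 - 48) = (-71*5 - 128)*(-30) = (-355 - 128)*(-30) = -483*(-30) = 14490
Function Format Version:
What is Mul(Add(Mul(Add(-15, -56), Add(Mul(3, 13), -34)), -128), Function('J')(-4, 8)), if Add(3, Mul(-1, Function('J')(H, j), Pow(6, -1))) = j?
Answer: 14490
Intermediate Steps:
Function('J')(H, j) = Add(18, Mul(-6, j))
Mul(Add(Mul(Add(-15, -56), Add(Mul(3, 13), -34)), -128), Function('J')(-4, 8)) = Mul(Add(Mul(Add(-15, -56), Add(Mul(3, 13), -34)), -128), Add(18, Mul(-6, 8))) = Mul(Add(Mul(-71, Add(39, -34)), -128), Add(18, -48)) = Mul(Add(Mul(-71, 5), -128), -30) = Mul(Add(-355, -128), -30) = Mul(-483, -30) = 14490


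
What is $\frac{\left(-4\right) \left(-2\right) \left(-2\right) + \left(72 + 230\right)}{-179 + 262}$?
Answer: $\frac{286}{83} \approx 3.4458$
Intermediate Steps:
$\frac{\left(-4\right) \left(-2\right) \left(-2\right) + \left(72 + 230\right)}{-179 + 262} = \frac{8 \left(-2\right) + 302}{83} = \left(-16 + 302\right) \frac{1}{83} = 286 \cdot \frac{1}{83} = \frac{286}{83}$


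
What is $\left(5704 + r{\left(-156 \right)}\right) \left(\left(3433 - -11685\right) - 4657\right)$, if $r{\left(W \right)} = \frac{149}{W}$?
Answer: $\frac{3102296725}{52} \approx 5.966 \cdot 10^{7}$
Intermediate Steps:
$\left(5704 + r{\left(-156 \right)}\right) \left(\left(3433 - -11685\right) - 4657\right) = \left(5704 + \frac{149}{-156}\right) \left(\left(3433 - -11685\right) - 4657\right) = \left(5704 + 149 \left(- \frac{1}{156}\right)\right) \left(\left(3433 + 11685\right) - 4657\right) = \left(5704 - \frac{149}{156}\right) \left(15118 - 4657\right) = \frac{889675}{156} \cdot 10461 = \frac{3102296725}{52}$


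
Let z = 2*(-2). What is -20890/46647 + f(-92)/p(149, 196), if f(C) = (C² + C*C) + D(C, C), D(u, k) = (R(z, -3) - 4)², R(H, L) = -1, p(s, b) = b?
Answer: 786712151/9142812 ≈ 86.047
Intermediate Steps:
z = -4
D(u, k) = 25 (D(u, k) = (-1 - 4)² = (-5)² = 25)
f(C) = 25 + 2*C² (f(C) = (C² + C*C) + 25 = (C² + C²) + 25 = 2*C² + 25 = 25 + 2*C²)
-20890/46647 + f(-92)/p(149, 196) = -20890/46647 + (25 + 2*(-92)²)/196 = -20890*1/46647 + (25 + 2*8464)*(1/196) = -20890/46647 + (25 + 16928)*(1/196) = -20890/46647 + 16953*(1/196) = -20890/46647 + 16953/196 = 786712151/9142812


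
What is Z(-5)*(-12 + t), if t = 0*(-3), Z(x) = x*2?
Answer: 120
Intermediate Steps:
Z(x) = 2*x
t = 0
Z(-5)*(-12 + t) = (2*(-5))*(-12 + 0) = -10*(-12) = 120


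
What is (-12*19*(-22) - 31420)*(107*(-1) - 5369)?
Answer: 144588304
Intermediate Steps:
(-12*19*(-22) - 31420)*(107*(-1) - 5369) = (-228*(-22) - 31420)*(-107 - 5369) = (5016 - 31420)*(-5476) = -26404*(-5476) = 144588304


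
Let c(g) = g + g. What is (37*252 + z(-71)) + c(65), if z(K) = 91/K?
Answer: 671143/71 ≈ 9452.7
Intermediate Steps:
c(g) = 2*g
(37*252 + z(-71)) + c(65) = (37*252 + 91/(-71)) + 2*65 = (9324 + 91*(-1/71)) + 130 = (9324 - 91/71) + 130 = 661913/71 + 130 = 671143/71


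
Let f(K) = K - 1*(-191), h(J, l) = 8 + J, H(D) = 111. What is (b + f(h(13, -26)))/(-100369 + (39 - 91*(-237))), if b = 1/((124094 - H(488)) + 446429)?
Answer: -120927345/44927360356 ≈ -0.0026916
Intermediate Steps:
f(K) = 191 + K (f(K) = K + 191 = 191 + K)
b = 1/570412 (b = 1/((124094 - 1*111) + 446429) = 1/((124094 - 111) + 446429) = 1/(123983 + 446429) = 1/570412 ≈ 1.7531e-6)
(b + f(h(13, -26)))/(-100369 + (39 - 91*(-237))) = (1/570412 + (191 + (8 + 13)))/(-100369 + (39 - 91*(-237))) = (1/570412 + (191 + 21))/(-100369 + (39 + 21567)) = (1/570412 + 212)/(-100369 + 21606) = (120927345/570412)/(-78763) = (120927345/570412)*(-1/78763) = -120927345/44927360356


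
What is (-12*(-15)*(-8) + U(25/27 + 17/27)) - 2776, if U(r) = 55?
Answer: -4161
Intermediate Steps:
(-12*(-15)*(-8) + U(25/27 + 17/27)) - 2776 = (-12*(-15)*(-8) + 55) - 2776 = (180*(-8) + 55) - 2776 = (-1440 + 55) - 2776 = -1385 - 2776 = -4161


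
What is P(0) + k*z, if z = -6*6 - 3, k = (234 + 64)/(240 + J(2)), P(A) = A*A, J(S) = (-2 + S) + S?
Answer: -5811/121 ≈ -48.025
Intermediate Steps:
J(S) = -2 + 2*S
P(A) = A**2
k = 149/121 (k = (234 + 64)/(240 + (-2 + 2*2)) = 298/(240 + (-2 + 4)) = 298/(240 + 2) = 298/242 = 298*(1/242) = 149/121 ≈ 1.2314)
z = -39 (z = -36 - 3 = -39)
P(0) + k*z = 0**2 + (149/121)*(-39) = 0 - 5811/121 = -5811/121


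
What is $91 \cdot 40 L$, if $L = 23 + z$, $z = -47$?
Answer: $-87360$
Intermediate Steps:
$L = -24$ ($L = 23 - 47 = -24$)
$91 \cdot 40 L = 91 \cdot 40 \left(-24\right) = 3640 \left(-24\right) = -87360$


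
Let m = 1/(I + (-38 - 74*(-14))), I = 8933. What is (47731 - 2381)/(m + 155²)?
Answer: 225185425/119296138 ≈ 1.8876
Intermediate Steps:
m = 1/9931 (m = 1/(8933 + (-38 - 74*(-14))) = 1/(8933 + (-38 + 1036)) = 1/(8933 + 998) = 1/9931 ≈ 0.00010069)
(47731 - 2381)/(m + 155²) = (47731 - 2381)/(1/9931 + 155²) = 45350/(1/9931 + 24025) = 45350/(238592276/9931) = 45350*(9931/238592276) = 225185425/119296138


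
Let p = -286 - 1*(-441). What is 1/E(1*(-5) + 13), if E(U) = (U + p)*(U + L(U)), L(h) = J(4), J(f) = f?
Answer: 1/1956 ≈ 0.00051125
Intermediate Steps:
p = 155 (p = -286 + 441 = 155)
L(h) = 4
E(U) = (4 + U)*(155 + U) (E(U) = (U + 155)*(U + 4) = (155 + U)*(4 + U) = (4 + U)*(155 + U))
1/E(1*(-5) + 13) = 1/(620 + (1*(-5) + 13)² + 159*(1*(-5) + 13)) = 1/(620 + (-5 + 13)² + 159*(-5 + 13)) = 1/(620 + 8² + 159*8) = 1/(620 + 64 + 1272) = 1/1956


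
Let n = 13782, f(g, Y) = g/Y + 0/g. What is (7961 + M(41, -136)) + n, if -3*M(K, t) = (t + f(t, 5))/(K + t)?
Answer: 10327653/475 ≈ 21742.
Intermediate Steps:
f(g, Y) = g/Y (f(g, Y) = g/Y + 0 = g/Y)
M(K, t) = -2*t/(5*(K + t)) (M(K, t) = -(t + t/5)/(3*(K + t)) = -6*t/5/(3*(K + t)) = -2*t/(5*(K + t)))
(7961 + M(41, -136)) + n = (7961 - 2*(-136)/(5*41 + 5*(-136))) + 13782 = (7961 - 2*(-136)/(205 - 680)) + 13782 = (7961 - 2*(-136)/(-475)) + 13782 = (7961 - 2*(-136)*(-1/475)) + 13782 = (7961 - 272/475) + 13782 = 3781203/475 + 13782 = 10327653/475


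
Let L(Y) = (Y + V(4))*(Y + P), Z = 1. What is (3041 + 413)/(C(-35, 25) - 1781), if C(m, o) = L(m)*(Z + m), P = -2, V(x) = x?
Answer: -3454/40779 ≈ -0.084700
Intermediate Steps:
L(Y) = (-2 + Y)*(4 + Y) (L(Y) = (Y + 4)*(Y - 2) = (4 + Y)*(-2 + Y) = (-2 + Y)*(4 + Y))
C(m, o) = (1 + m)*(-8 + m**2 + 2*m) (C(m, o) = (-8 + m**2 + 2*m)*(1 + m) = (1 + m)*(-8 + m**2 + 2*m))
(3041 + 413)/(C(-35, 25) - 1781) = (3041 + 413)/((1 - 35)*(-8 + (-35)**2 + 2*(-35)) - 1781) = 3454/(-34*(-8 + 1225 - 70) - 1781) = 3454/(-34*1147 - 1781) = 3454/(-38998 - 1781) = 3454/(-40779) = 3454*(-1/40779) = -3454/40779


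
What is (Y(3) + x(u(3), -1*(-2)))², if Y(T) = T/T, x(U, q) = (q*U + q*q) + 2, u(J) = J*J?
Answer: 625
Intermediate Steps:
u(J) = J²
x(U, q) = 2 + q² + U*q (x(U, q) = (U*q + q²) + 2 = (q² + U*q) + 2 = 2 + q² + U*q)
Y(T) = 1
(Y(3) + x(u(3), -1*(-2)))² = (1 + (2 + (-1*(-2))² + 3²*(-1*(-2))))² = (1 + (2 + 2² + 9*2))² = (1 + (2 + 4 + 18))² = (1 + 24)² = 25² = 625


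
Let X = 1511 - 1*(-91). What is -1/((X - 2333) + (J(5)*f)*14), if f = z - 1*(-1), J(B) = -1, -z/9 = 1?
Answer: 1/619 ≈ 0.0016155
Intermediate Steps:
X = 1602 (X = 1511 + 91 = 1602)
z = -9 (z = -9*1 = -9)
f = -8 (f = -9 - 1*(-1) = -9 + 1 = -8)
-1/((X - 2333) + (J(5)*f)*14) = -1/((1602 - 2333) - 1*(-8)*14) = -1/(-731 + 8*14) = -1/(-731 + 112) = -1/(-619) = -1*(-1/619) = 1/619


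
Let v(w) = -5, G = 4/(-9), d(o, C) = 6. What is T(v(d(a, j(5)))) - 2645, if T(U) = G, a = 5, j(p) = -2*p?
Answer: -23809/9 ≈ -2645.4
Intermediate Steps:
G = -4/9 (G = 4*(-1/9) = -4/9 ≈ -0.44444)
T(U) = -4/9
T(v(d(a, j(5)))) - 2645 = -4/9 - 2645 = -23809/9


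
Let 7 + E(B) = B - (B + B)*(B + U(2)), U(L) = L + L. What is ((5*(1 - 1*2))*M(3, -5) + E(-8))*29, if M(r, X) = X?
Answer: -1566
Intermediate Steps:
U(L) = 2*L
E(B) = -7 + B - 2*B*(4 + B) (E(B) = -7 + (B - (B + B)*(B + 2*2)) = -7 + (B - 2*B*(B + 4)) = -7 + (B - 2*B*(4 + B)) = -7 + B - 2*B*(4 + B))
((5*(1 - 1*2))*M(3, -5) + E(-8))*29 = ((5*(1 - 1*2))*(-5) + (-7 - 7*(-8) - 2*(-8)²))*29 = ((5*(1 - 2))*(-5) + (-7 + 56 - 2*64))*29 = ((5*(-1))*(-5) + (-7 + 56 - 128))*29 = (-5*(-5) - 79)*29 = (25 - 79)*29 = -54*29 = -1566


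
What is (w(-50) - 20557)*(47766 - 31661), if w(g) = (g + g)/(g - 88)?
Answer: -22843058215/69 ≈ -3.3106e+8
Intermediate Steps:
w(g) = 2*g/(-88 + g) (w(g) = (2*g)/(-88 + g) = 2*g/(-88 + g))
(w(-50) - 20557)*(47766 - 31661) = (2*(-50)/(-88 - 50) - 20557)*(47766 - 31661) = (2*(-50)/(-138) - 20557)*16105 = (2*(-50)*(-1/138) - 20557)*16105 = (50/69 - 20557)*16105 = -1418383/69*16105 = -22843058215/69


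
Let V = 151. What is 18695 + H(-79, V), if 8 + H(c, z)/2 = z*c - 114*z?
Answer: -39607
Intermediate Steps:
H(c, z) = -16 - 228*z + 2*c*z (H(c, z) = -16 + 2*(z*c - 114*z) = -16 + 2*(c*z - 114*z) = -16 + 2*(-114*z + c*z) = -16 + (-228*z + 2*c*z) = -16 - 228*z + 2*c*z)
18695 + H(-79, V) = 18695 + (-16 - 228*151 + 2*(-79)*151) = 18695 + (-16 - 34428 - 23858) = 18695 - 58302 = -39607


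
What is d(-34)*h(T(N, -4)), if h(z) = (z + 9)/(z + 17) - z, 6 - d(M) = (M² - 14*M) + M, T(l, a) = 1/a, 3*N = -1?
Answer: -82386/67 ≈ -1229.6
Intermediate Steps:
N = -⅓ (N = (⅓)*(-1) = -⅓ ≈ -0.33333)
d(M) = 6 - M² + 13*M (d(M) = 6 - ((M² - 14*M) + M) = 6 - (M² - 13*M) = 6 + (-M² + 13*M) = 6 - M² + 13*M)
h(z) = -z + (9 + z)/(17 + z) (h(z) = (9 + z)/(17 + z) - z = -z + (9 + z)/(17 + z))
d(-34)*h(T(N, -4)) = (6 - 1*(-34)² + 13*(-34))*((9 - (1/(-4))² - 16/(-4))/(17 + 1/(-4))) = (6 - 1*1156 - 442)*((9 - (-¼)² - 16*(-¼))/(17 - ¼)) = (6 - 1156 - 442)*((9 - 1*1/16 + 4)/(67/4)) = -6368*(9 - 1/16 + 4)/67 = -6368*207/(67*16) = -1592*207/268 = -82386/67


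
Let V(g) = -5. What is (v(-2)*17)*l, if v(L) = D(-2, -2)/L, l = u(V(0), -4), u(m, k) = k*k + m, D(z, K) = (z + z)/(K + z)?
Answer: -187/2 ≈ -93.500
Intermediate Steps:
D(z, K) = 2*z/(K + z) (D(z, K) = (2*z)/(K + z) = 2*z/(K + z))
u(m, k) = m + k² (u(m, k) = k² + m = m + k²)
l = 11 (l = -5 + (-4)² = -5 + 16 = 11)
v(L) = 1/L (v(L) = (2*(-2)/(-2 - 2))/L = (2*(-2)/(-4))/L = (2*(-2)*(-¼))/L = 1/L)
(v(-2)*17)*l = (17/(-2))*11 = -½*17*11 = -17/2*11 = -187/2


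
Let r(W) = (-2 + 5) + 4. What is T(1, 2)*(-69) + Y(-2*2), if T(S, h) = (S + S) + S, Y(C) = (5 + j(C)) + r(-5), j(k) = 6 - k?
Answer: -185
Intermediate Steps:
r(W) = 7 (r(W) = 3 + 4 = 7)
Y(C) = 18 - C (Y(C) = (5 + (6 - C)) + 7 = (11 - C) + 7 = 18 - C)
T(S, h) = 3*S (T(S, h) = 2*S + S = 3*S)
T(1, 2)*(-69) + Y(-2*2) = (3*1)*(-69) + (18 - (-2)*2) = 3*(-69) + (18 - 1*(-4)) = -207 + (18 + 4) = -207 + 22 = -185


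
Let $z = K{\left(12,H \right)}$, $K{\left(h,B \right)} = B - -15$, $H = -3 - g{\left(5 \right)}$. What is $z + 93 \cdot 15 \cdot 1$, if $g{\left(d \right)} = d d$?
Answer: $1382$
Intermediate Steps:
$g{\left(d \right)} = d^{2}$
$H = -28$ ($H = -3 - 5^{2} = -3 - 25 = -28$)
$K{\left(h,B \right)} = 15 + B$ ($K{\left(h,B \right)} = B + 15 = 15 + B$)
$z = -13$ ($z = 15 - 28 = -13$)
$z + 93 \cdot 15 \cdot 1 = -13 + 93 \cdot 15 \cdot 1 = -13 + 93 \cdot 15 = -13 + 1395 = 1382$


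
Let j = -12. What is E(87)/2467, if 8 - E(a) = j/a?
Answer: 236/71543 ≈ 0.0032987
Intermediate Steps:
E(a) = 8 + 12/a (E(a) = 8 - (-12)/a = 8 + 12/a)
E(87)/2467 = (8 + 12/87)/2467 = (8 + 12*(1/87))*(1/2467) = (8 + 4/29)*(1/2467) = (236/29)*(1/2467) = 236/71543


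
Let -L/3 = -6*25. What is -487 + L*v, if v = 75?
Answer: 33263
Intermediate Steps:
L = 450 (L = -(-18)*25 = -3*(-150) = 450)
-487 + L*v = -487 + 450*75 = -487 + 33750 = 33263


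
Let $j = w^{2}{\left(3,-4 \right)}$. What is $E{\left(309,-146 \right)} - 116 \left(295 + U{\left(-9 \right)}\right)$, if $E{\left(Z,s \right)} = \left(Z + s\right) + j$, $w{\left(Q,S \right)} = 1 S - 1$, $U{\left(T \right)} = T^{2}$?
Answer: $-43428$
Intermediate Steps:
$w{\left(Q,S \right)} = -1 + S$ ($w{\left(Q,S \right)} = S - 1 = -1 + S$)
$j = 25$ ($j = \left(-1 - 4\right)^{2} = \left(-5\right)^{2} = 25$)
$E{\left(Z,s \right)} = 25 + Z + s$ ($E{\left(Z,s \right)} = \left(Z + s\right) + 25 = 25 + Z + s$)
$E{\left(309,-146 \right)} - 116 \left(295 + U{\left(-9 \right)}\right) = \left(25 + 309 - 146\right) - 116 \left(295 + \left(-9\right)^{2}\right) = 188 - 116 \left(295 + 81\right) = 188 - 43616 = -43428$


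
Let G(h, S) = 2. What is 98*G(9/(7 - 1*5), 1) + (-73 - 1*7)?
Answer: 116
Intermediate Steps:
98*G(9/(7 - 1*5), 1) + (-73 - 1*7) = 98*2 + (-73 - 1*7) = 196 + (-73 - 7) = 196 - 80 = 116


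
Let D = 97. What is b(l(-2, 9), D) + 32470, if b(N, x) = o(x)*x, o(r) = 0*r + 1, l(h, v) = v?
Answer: 32567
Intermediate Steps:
o(r) = 1 (o(r) = 0 + 1 = 1)
b(N, x) = x (b(N, x) = 1*x = x)
b(l(-2, 9), D) + 32470 = 97 + 32470 = 32567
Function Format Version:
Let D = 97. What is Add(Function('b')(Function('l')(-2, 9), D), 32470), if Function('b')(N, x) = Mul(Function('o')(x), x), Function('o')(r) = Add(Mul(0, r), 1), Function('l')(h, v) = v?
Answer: 32567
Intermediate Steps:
Function('o')(r) = 1 (Function('o')(r) = Add(0, 1) = 1)
Function('b')(N, x) = x (Function('b')(N, x) = Mul(1, x) = x)
Add(Function('b')(Function('l')(-2, 9), D), 32470) = Add(97, 32470) = 32567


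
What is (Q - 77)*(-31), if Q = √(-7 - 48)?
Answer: 2387 - 31*I*√55 ≈ 2387.0 - 229.9*I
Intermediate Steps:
Q = I*√55 (Q = √(-55) = I*√55 ≈ 7.4162*I)
(Q - 77)*(-31) = (I*√55 - 77)*(-31) = (-77 + I*√55)*(-31) = 2387 - 31*I*√55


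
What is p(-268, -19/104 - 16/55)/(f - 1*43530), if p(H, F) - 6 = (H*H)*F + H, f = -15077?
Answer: 24508732/41904005 ≈ 0.58488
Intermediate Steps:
p(H, F) = 6 + H + F*H**2 (p(H, F) = 6 + ((H*H)*F + H) = 6 + (H**2*F + H) = 6 + (F*H**2 + H) = 6 + (H + F*H**2) = 6 + H + F*H**2)
p(-268, -19/104 - 16/55)/(f - 1*43530) = (6 - 268 + (-19/104 - 16/55)*(-268)**2)/(-15077 - 1*43530) = (6 - 268 + (-19*1/104 - 16*1/55)*71824)/(-15077 - 43530) = (6 - 268 + (-19/104 - 16/55)*71824)/(-58607) = (6 - 268 - 2709/5720*71824)*(-1/58607) = (6 - 268 - 24321402/715)*(-1/58607) = -24508732/715*(-1/58607) = 24508732/41904005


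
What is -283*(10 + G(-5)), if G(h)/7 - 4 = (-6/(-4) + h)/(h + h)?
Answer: -228947/20 ≈ -11447.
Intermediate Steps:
G(h) = 28 + 7*(3/2 + h)/(2*h) (G(h) = 28 + 7*((-6/(-4) + h)/(h + h)) = 28 + 7*((-6*(-¼) + h)/((2*h))) = 28 + 7*((3/2 + h)*(1/(2*h))) = 28 + 7*((3/2 + h)/(2*h)) = 28 + 7*(3/2 + h)/(2*h))
-283*(10 + G(-5)) = -283*(10 + (21/4)*(1 + 6*(-5))/(-5)) = -283*(10 + (21/4)*(-⅕)*(1 - 30)) = -283*(10 + (21/4)*(-⅕)*(-29)) = -283*(10 + 609/20) = -283*809/20 = -228947/20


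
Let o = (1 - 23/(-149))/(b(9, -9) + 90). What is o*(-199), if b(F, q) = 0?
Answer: -17114/6705 ≈ -2.5524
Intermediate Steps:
o = 86/6705 (o = (1 - 23/(-149))/(0 + 90) = (1 - 23*(-1/149))/90 = (1 + 23/149)*(1/90) = (172/149)*(1/90) = 86/6705 ≈ 0.012826)
o*(-199) = (86/6705)*(-199) = -17114/6705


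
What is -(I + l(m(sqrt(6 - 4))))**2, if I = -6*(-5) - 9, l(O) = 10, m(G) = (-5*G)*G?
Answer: -961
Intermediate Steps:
m(G) = -5*G**2
I = 21 (I = 30 - 9 = 21)
-(I + l(m(sqrt(6 - 4))))**2 = -(21 + 10)**2 = -1*31**2 = -1*961 = -961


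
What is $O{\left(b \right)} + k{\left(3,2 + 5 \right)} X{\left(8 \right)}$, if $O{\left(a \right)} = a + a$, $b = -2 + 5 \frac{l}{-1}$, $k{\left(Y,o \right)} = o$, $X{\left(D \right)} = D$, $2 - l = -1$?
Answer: $22$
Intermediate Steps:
$l = 3$ ($l = 2 - -1 = 2 + 1 = 3$)
$b = -17$ ($b = -2 + 5 \frac{3}{-1} = -2 + 5 \cdot 3 \left(-1\right) = -2 + 5 \left(-3\right) = -2 - 15 = -17$)
$O{\left(a \right)} = 2 a$
$O{\left(b \right)} + k{\left(3,2 + 5 \right)} X{\left(8 \right)} = 2 \left(-17\right) + \left(2 + 5\right) 8 = -34 + 7 \cdot 8 = -34 + 56 = 22$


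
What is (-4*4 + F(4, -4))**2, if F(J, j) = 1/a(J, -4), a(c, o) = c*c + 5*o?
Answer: 4225/16 ≈ 264.06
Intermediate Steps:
a(c, o) = c**2 + 5*o
F(J, j) = 1/(-20 + J**2) (F(J, j) = 1/(J**2 + 5*(-4)) = 1/(J**2 - 20) = 1/(-20 + J**2))
(-4*4 + F(4, -4))**2 = (-4*4 + 1/(-20 + 4**2))**2 = (-16 + 1/(-20 + 16))**2 = (-16 + 1/(-4))**2 = (-16 - 1/4)**2 = (-65/4)**2 = 4225/16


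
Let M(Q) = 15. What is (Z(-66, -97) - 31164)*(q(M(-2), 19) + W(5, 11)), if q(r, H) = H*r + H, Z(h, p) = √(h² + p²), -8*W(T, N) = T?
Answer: -18908757/2 + 2427*√13765/8 ≈ -9.4188e+6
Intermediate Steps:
W(T, N) = -T/8
q(r, H) = H + H*r
(Z(-66, -97) - 31164)*(q(M(-2), 19) + W(5, 11)) = (√((-66)² + (-97)²) - 31164)*(19*(1 + 15) - ⅛*5) = (√(4356 + 9409) - 31164)*(19*16 - 5/8) = (√13765 - 31164)*(304 - 5/8) = (-31164 + √13765)*(2427/8) = -18908757/2 + 2427*√13765/8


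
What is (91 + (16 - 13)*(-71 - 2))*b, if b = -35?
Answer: 4480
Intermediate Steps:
(91 + (16 - 13)*(-71 - 2))*b = (91 + (16 - 13)*(-71 - 2))*(-35) = (91 + 3*(-73))*(-35) = (91 - 219)*(-35) = -128*(-35) = 4480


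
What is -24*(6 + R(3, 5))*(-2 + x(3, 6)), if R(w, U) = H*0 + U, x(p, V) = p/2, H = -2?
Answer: 132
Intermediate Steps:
x(p, V) = p/2 (x(p, V) = p*(1/2) = p/2)
R(w, U) = U (R(w, U) = -2*0 + U = 0 + U = U)
-24*(6 + R(3, 5))*(-2 + x(3, 6)) = -24*(6 + 5)*(-2 + (1/2)*3) = -264*(-2 + 3/2) = -264*(-1)/2 = -24*(-11/2) = 132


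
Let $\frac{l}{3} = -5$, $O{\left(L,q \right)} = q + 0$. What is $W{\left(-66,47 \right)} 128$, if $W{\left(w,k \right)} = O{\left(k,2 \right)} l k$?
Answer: $-180480$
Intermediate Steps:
$O{\left(L,q \right)} = q$
$l = -15$ ($l = 3 \left(-5\right) = -15$)
$W{\left(w,k \right)} = - 30 k$ ($W{\left(w,k \right)} = 2 \left(-15\right) k = - 30 k$)
$W{\left(-66,47 \right)} 128 = \left(-30\right) 47 \cdot 128 = \left(-1410\right) 128 = -180480$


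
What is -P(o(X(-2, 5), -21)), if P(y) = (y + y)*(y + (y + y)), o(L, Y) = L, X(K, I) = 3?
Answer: -54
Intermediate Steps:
P(y) = 6*y² (P(y) = (2*y)*(y + 2*y) = (2*y)*(3*y) = 6*y²)
-P(o(X(-2, 5), -21)) = -6*3² = -6*9 = -1*54 = -54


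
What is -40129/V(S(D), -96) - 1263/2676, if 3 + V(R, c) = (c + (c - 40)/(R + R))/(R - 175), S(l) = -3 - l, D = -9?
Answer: 18147594697/1069508 ≈ 16968.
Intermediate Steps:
V(R, c) = -3 + (c + (-40 + c)/(2*R))/(-175 + R) (V(R, c) = -3 + (c + (c - 40)/(R + R))/(R - 175) = -3 + (c + (-40 + c)/((2*R)))/(-175 + R) = -3 + (c + (-40 + c)*(1/(2*R)))/(-175 + R) = -3 + (c + (-40 + c)/(2*R))/(-175 + R))
-40129/V(S(D), -96) - 1263/2676 = -40129*(-175 + (-3 - 1*(-9)))*(-3 - 1*(-9))/(-20 + (½)*(-96) - 3*(-3 - 1*(-9))² + 525*(-3 - 1*(-9)) + (-3 - 1*(-9))*(-96)) - 1263/2676 = -40129*(-175 + (-3 + 9))*(-3 + 9)/(-20 - 48 - 3*(-3 + 9)² + 525*(-3 + 9) + (-3 + 9)*(-96)) - 1263*1/2676 = -40129*6*(-175 + 6)/(-20 - 48 - 3*6² + 525*6 + 6*(-96)) - 421/892 = -40129*(-1014/(-20 - 48 - 3*36 + 3150 - 576)) - 421/892 = -40129*(-1014/(-20 - 48 - 108 + 3150 - 576)) - 421/892 = -40129/((⅙)*(-1/169)*2398) - 421/892 = -40129/(-1199/507) - 421/892 = -40129*(-507/1199) - 421/892 = 20345403/1199 - 421/892 = 18147594697/1069508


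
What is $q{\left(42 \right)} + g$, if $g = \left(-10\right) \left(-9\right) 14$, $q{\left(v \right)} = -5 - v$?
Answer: $1213$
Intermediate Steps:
$g = 1260$ ($g = 90 \cdot 14 = 1260$)
$q{\left(42 \right)} + g = \left(-5 - 42\right) + 1260 = -47 + 1260 = 1213$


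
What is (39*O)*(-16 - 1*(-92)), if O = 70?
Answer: 207480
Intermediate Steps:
(39*O)*(-16 - 1*(-92)) = (39*70)*(-16 - 1*(-92)) = 2730*(-16 + 92) = 2730*76 = 207480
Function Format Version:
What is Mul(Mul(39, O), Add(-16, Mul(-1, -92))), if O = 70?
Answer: 207480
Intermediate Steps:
Mul(Mul(39, O), Add(-16, Mul(-1, -92))) = Mul(Mul(39, 70), Add(-16, Mul(-1, -92))) = Mul(2730, Add(-16, 92)) = Mul(2730, 76) = 207480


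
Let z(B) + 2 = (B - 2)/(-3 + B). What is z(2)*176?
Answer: -352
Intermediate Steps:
z(B) = -2 + (-2 + B)/(-3 + B) (z(B) = -2 + (B - 2)/(-3 + B) = -2 + (-2 + B)/(-3 + B))
z(2)*176 = ((4 - 1*2)/(-3 + 2))*176 = ((4 - 2)/(-1))*176 = -1*2*176 = -2*176 = -352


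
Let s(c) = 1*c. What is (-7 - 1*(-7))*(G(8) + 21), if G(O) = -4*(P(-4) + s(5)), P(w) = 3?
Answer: 0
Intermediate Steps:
s(c) = c
G(O) = -32 (G(O) = -4*(3 + 5) = -4*8 = -32)
(-7 - 1*(-7))*(G(8) + 21) = (-7 - 1*(-7))*(-32 + 21) = (-7 + 7)*(-11) = 0*(-11) = 0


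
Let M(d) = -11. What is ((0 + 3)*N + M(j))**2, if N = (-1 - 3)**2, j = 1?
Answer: 1369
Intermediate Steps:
N = 16 (N = (-4)**2 = 16)
((0 + 3)*N + M(j))**2 = ((0 + 3)*16 - 11)**2 = (3*16 - 11)**2 = (48 - 11)**2 = 37**2 = 1369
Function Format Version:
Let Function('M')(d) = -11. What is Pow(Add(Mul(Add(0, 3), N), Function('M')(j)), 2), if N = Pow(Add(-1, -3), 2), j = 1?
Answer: 1369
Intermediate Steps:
N = 16 (N = Pow(-4, 2) = 16)
Pow(Add(Mul(Add(0, 3), N), Function('M')(j)), 2) = Pow(Add(Mul(Add(0, 3), 16), -11), 2) = Pow(Add(Mul(3, 16), -11), 2) = Pow(Add(48, -11), 2) = Pow(37, 2) = 1369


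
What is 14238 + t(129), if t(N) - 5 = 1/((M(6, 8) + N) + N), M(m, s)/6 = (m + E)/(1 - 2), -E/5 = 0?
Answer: 3161947/222 ≈ 14243.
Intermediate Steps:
E = 0 (E = -5*0 = 0)
M(m, s) = -6*m (M(m, s) = 6*((m + 0)/(1 - 2)) = 6*(m/(-1)) = 6*(m*(-1)) = 6*(-m) = -6*m)
t(N) = 5 + 1/(-36 + 2*N) (t(N) = 5 + 1/((-6*6 + N) + N) = 5 + 1/((-36 + N) + N) = 5 + 1/(-36 + 2*N))
14238 + t(129) = 14238 + (-179 + 10*129)/(2*(-18 + 129)) = 14238 + (1/2)*(-179 + 1290)/111 = 14238 + (1/2)*(1/111)*1111 = 14238 + 1111/222 = 3161947/222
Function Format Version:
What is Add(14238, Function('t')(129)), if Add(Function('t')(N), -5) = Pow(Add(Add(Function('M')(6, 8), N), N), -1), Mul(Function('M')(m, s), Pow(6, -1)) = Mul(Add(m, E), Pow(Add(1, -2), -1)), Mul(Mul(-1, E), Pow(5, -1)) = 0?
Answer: Rational(3161947, 222) ≈ 14243.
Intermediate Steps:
E = 0 (E = Mul(-5, 0) = 0)
Function('M')(m, s) = Mul(-6, m) (Function('M')(m, s) = Mul(6, Mul(Add(m, 0), Pow(Add(1, -2), -1))) = Mul(6, Mul(m, Pow(-1, -1))) = Mul(6, Mul(m, -1)) = Mul(6, Mul(-1, m)) = Mul(-6, m))
Function('t')(N) = Add(5, Pow(Add(-36, Mul(2, N)), -1)) (Function('t')(N) = Add(5, Pow(Add(Add(Mul(-6, 6), N), N), -1)) = Add(5, Pow(Add(Add(-36, N), N), -1)) = Add(5, Pow(Add(-36, Mul(2, N)), -1)))
Add(14238, Function('t')(129)) = Add(14238, Mul(Rational(1, 2), Pow(Add(-18, 129), -1), Add(-179, Mul(10, 129)))) = Add(14238, Mul(Rational(1, 2), Pow(111, -1), Add(-179, 1290))) = Add(14238, Mul(Rational(1, 2), Rational(1, 111), 1111)) = Add(14238, Rational(1111, 222)) = Rational(3161947, 222)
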